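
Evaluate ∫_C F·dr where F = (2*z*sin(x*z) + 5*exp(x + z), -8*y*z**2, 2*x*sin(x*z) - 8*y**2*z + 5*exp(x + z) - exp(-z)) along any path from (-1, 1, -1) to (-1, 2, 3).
-140 - E - 5*exp(-2) + exp(-3) + 2*cos(1) - 2*cos(3) + 5*exp(2)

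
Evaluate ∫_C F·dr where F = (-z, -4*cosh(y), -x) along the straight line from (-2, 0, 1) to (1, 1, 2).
-4*sinh(1) - 4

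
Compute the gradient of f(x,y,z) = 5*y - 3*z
(0, 5, -3)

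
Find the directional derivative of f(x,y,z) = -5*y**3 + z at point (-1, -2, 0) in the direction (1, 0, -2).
-2*sqrt(5)/5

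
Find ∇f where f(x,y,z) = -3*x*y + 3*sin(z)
(-3*y, -3*x, 3*cos(z))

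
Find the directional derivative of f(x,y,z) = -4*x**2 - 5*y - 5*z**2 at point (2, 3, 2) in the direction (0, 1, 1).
-25*sqrt(2)/2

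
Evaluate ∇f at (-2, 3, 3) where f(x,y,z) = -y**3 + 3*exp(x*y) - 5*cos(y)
(9*exp(-6), -27 - 6*exp(-6) + 5*sin(3), 0)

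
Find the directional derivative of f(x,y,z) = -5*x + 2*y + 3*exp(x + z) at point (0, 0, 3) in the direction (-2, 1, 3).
3*sqrt(14)*(4 + exp(3))/14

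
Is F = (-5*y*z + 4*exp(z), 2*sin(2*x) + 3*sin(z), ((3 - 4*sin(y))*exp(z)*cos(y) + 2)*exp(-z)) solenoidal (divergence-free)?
No, ∇·F = -2*exp(-z)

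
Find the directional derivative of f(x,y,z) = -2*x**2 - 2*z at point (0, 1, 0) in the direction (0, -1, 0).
0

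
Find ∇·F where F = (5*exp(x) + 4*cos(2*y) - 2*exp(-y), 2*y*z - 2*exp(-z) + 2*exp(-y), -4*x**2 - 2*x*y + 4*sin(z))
2*z + 5*exp(x) + 4*cos(z) - 2*exp(-y)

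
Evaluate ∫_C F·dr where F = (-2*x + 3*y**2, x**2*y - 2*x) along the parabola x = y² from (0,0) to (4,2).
40/3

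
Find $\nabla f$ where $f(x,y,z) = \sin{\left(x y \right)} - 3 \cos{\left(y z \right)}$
(y*cos(x*y), x*cos(x*y) + 3*z*sin(y*z), 3*y*sin(y*z))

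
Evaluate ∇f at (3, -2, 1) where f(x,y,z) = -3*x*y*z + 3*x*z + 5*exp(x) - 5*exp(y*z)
(9 + 5*exp(3), -9 - 5*exp(-2), 10*exp(-2) + 27)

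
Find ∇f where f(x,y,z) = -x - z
(-1, 0, -1)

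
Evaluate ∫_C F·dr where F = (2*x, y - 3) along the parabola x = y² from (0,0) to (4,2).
12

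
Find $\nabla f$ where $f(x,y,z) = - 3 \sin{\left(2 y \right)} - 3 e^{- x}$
(3*exp(-x), -6*cos(2*y), 0)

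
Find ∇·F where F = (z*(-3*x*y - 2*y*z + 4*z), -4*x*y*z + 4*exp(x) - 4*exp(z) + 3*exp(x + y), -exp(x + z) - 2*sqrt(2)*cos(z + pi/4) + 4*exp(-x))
-4*x*z - 3*y*z + 3*exp(x + y) - exp(x + z) + 2*sqrt(2)*sin(z + pi/4)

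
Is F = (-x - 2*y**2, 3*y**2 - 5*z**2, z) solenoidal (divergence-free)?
No, ∇·F = 6*y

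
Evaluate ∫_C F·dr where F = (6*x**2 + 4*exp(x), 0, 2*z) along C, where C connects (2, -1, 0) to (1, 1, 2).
-4*exp(2) - 10 + 4*E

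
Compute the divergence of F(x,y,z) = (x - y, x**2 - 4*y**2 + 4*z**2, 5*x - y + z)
2 - 8*y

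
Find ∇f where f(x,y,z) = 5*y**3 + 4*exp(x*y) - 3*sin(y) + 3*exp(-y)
(4*y*exp(x*y), 4*x*exp(x*y) + 15*y**2 - 3*cos(y) - 3*exp(-y), 0)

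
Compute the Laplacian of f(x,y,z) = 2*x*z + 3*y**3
18*y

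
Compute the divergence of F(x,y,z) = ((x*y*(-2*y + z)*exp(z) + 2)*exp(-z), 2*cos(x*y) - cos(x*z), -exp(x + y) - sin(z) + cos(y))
-2*x*sin(x*y) - 2*y**2 + y*z - cos(z)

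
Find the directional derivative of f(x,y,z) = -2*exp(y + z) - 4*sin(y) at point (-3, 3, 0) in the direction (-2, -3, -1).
2*sqrt(14)*(3*cos(3) + 2*exp(3))/7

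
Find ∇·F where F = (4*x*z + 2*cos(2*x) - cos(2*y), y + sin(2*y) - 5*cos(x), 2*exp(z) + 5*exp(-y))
4*z + 2*exp(z) - 4*sin(2*x) + 2*cos(2*y) + 1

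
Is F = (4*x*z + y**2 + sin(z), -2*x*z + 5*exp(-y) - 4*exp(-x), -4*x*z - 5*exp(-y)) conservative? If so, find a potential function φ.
No, ∇×F = (2*x + 5*exp(-y), 4*x + 4*z + cos(z), -2*y - 2*z + 4*exp(-x)) ≠ 0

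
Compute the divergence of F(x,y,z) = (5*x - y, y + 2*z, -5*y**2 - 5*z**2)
6 - 10*z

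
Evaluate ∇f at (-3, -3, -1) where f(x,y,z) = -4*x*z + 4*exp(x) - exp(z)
(4*exp(-3) + 4, 0, 12 - exp(-1))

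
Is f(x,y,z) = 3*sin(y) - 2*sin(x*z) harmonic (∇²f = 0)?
No, ∇²f = 2*x**2*sin(x*z) + 2*z**2*sin(x*z) - 3*sin(y)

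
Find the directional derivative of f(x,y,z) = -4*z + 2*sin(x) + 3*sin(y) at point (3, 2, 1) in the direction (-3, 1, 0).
3*sqrt(10)*(cos(2) - 2*cos(3))/10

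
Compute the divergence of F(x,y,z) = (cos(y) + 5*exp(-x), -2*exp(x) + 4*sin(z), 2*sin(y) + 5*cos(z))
-5*sin(z) - 5*exp(-x)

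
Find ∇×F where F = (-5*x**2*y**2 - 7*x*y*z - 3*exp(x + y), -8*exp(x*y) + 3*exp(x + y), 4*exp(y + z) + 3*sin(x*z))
(4*exp(y + z), -7*x*y - 3*z*cos(x*z), 10*x**2*y + 7*x*z - 8*y*exp(x*y) + 6*exp(x + y))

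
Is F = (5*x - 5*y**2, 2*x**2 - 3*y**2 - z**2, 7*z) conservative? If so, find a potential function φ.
No, ∇×F = (2*z, 0, 4*x + 10*y) ≠ 0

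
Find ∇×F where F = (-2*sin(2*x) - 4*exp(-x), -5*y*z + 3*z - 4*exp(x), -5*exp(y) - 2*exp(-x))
(5*y - 5*exp(y) - 3, -2*exp(-x), -4*exp(x))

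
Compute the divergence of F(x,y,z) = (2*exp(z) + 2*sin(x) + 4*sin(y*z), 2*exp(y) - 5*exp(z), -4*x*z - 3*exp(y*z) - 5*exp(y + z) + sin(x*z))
x*cos(x*z) - 4*x - 3*y*exp(y*z) + 2*exp(y) - 5*exp(y + z) + 2*cos(x)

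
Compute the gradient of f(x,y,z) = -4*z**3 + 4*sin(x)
(4*cos(x), 0, -12*z**2)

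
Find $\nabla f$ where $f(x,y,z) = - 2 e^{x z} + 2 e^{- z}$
(-2*z*exp(x*z), 0, -2*x*exp(x*z) - 2*exp(-z))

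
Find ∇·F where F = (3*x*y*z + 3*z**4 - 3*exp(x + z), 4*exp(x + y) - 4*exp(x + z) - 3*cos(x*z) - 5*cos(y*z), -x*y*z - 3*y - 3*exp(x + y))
-x*y + 3*y*z + 5*z*sin(y*z) + 4*exp(x + y) - 3*exp(x + z)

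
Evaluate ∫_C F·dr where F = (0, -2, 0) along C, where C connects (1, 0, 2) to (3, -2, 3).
4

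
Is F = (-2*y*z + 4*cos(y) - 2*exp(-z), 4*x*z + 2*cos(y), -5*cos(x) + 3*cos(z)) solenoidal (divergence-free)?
No, ∇·F = -2*sin(y) - 3*sin(z)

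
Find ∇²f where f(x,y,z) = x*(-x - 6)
-2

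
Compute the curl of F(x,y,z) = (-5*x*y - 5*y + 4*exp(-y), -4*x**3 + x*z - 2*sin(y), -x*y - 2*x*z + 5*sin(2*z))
(-2*x, y + 2*z, -12*x**2 + 5*x + z + 5 + 4*exp(-y))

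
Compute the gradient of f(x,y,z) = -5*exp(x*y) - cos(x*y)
(y*(-5*exp(x*y) + sin(x*y)), x*(-5*exp(x*y) + sin(x*y)), 0)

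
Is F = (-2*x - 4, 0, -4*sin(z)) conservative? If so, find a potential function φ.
Yes, F is conservative. φ = -x**2 - 4*x + 4*cos(z)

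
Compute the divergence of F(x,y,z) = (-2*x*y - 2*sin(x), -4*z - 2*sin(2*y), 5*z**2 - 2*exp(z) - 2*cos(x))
-2*y + 10*z - 2*exp(z) - 2*cos(x) - 4*cos(2*y)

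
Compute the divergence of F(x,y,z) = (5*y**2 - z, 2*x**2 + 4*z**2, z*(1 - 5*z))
1 - 10*z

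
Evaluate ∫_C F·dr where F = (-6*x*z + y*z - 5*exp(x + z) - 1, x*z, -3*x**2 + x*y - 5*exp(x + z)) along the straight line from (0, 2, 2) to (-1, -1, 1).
-6 + 5*exp(2)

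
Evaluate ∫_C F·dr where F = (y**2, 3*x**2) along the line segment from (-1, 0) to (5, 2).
50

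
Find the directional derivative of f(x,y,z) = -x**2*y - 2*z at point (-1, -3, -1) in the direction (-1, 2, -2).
8/3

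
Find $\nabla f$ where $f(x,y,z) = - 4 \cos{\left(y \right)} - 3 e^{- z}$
(0, 4*sin(y), 3*exp(-z))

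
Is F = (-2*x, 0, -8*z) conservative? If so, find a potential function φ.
Yes, F is conservative. φ = -x**2 - 4*z**2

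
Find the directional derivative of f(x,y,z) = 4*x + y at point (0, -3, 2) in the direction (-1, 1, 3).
-3*sqrt(11)/11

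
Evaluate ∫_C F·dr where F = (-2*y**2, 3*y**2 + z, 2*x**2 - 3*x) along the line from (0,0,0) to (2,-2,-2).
-32/3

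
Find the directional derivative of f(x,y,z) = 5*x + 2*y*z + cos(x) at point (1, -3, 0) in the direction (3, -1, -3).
3*sqrt(19)*(11 - sin(1))/19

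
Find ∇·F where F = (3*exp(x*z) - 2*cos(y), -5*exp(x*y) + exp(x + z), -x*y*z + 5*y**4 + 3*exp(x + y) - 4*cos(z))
-x*y - 5*x*exp(x*y) + 3*z*exp(x*z) + 4*sin(z)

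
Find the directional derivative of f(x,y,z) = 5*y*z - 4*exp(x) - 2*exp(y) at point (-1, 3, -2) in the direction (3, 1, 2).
sqrt(14)*(E*(10 - exp(3)) - 6)*exp(-1)/7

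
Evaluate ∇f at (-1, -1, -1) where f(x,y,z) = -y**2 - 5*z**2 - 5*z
(0, 2, 5)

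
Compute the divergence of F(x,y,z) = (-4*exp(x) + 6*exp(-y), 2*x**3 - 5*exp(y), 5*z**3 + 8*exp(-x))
15*z**2 - 4*exp(x) - 5*exp(y)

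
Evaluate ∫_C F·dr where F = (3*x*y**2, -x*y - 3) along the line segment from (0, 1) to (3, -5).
279/2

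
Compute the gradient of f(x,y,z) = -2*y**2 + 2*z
(0, -4*y, 2)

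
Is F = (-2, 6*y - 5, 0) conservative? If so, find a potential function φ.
Yes, F is conservative. φ = -2*x + 3*y**2 - 5*y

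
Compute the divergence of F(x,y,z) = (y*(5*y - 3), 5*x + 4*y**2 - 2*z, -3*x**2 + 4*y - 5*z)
8*y - 5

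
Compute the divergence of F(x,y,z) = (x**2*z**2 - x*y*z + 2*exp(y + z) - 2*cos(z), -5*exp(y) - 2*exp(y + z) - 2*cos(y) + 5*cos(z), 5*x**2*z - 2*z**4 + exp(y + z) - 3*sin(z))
5*x**2 + 2*x*z**2 - y*z - 8*z**3 - 5*exp(y) - exp(y + z) + 2*sin(y) - 3*cos(z)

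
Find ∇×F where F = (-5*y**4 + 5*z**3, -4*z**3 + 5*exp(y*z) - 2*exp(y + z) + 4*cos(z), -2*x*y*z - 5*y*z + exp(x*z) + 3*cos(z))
(-2*x*z - 5*y*exp(y*z) + 12*z**2 - 5*z + 2*exp(y + z) + 4*sin(z), z*(2*y + 15*z - exp(x*z)), 20*y**3)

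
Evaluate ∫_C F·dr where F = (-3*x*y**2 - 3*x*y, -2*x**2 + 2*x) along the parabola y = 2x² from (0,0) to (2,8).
-488/3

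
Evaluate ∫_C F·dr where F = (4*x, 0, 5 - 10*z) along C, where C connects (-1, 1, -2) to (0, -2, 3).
-2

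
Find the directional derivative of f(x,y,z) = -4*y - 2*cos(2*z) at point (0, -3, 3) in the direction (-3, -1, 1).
4*sqrt(11)*(sin(6) + 1)/11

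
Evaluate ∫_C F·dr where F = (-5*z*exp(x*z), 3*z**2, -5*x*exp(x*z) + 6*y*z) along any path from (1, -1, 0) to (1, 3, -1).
14 - 5*exp(-1)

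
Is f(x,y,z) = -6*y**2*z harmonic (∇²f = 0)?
No, ∇²f = -12*z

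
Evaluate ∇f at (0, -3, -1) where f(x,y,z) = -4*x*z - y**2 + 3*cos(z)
(4, 6, 3*sin(1))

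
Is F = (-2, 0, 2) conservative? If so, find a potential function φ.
Yes, F is conservative. φ = -2*x + 2*z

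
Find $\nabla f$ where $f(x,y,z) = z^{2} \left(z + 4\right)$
(0, 0, z*(3*z + 8))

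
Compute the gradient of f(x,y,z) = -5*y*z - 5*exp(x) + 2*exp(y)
(-5*exp(x), -5*z + 2*exp(y), -5*y)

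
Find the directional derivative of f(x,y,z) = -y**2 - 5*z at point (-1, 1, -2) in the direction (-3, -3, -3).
7*sqrt(3)/3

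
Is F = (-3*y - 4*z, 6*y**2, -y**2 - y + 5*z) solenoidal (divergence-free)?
No, ∇·F = 12*y + 5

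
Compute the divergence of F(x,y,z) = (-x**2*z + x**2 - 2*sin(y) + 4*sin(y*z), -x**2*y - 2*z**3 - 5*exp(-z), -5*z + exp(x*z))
-x**2 - 2*x*z + x*exp(x*z) + 2*x - 5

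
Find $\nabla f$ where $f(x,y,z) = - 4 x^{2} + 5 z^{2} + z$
(-8*x, 0, 10*z + 1)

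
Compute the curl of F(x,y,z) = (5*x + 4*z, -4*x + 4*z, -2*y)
(-6, 4, -4)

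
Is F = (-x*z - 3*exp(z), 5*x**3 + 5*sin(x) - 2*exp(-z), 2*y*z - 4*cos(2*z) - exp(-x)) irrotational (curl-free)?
No, ∇×F = (2*z - 2*exp(-z), -x - 3*exp(z) - exp(-x), 15*x**2 + 5*cos(x))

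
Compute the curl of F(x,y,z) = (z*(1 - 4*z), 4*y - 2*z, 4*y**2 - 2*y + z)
(8*y, 1 - 8*z, 0)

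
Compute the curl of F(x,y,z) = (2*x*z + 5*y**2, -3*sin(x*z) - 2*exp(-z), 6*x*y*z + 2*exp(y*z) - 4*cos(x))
(6*x*z + 3*x*cos(x*z) + 2*z*exp(y*z) - 2*exp(-z), 2*x - 6*y*z - 4*sin(x), -10*y - 3*z*cos(x*z))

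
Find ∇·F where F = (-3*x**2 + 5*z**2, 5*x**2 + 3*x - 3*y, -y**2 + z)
-6*x - 2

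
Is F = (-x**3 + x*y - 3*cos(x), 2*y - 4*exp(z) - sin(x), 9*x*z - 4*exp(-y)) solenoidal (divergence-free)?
No, ∇·F = -3*x**2 + 9*x + y + 3*sin(x) + 2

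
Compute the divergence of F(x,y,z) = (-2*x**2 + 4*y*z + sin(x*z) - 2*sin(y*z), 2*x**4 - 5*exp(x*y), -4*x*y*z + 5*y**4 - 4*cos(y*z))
-4*x*y - 5*x*exp(x*y) - 4*x + 4*y*sin(y*z) + z*cos(x*z)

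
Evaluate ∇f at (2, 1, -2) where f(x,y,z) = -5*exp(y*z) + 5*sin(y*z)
(0, 10*exp(-2) - 10*cos(2), 5*cos(2) - 5*exp(-2))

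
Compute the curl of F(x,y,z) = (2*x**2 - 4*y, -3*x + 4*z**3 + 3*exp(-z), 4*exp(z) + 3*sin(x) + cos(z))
(-12*z**2 + 3*exp(-z), -3*cos(x), 1)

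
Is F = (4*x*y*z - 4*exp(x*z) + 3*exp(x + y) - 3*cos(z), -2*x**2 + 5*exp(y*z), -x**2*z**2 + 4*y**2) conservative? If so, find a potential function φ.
No, ∇×F = (y*(8 - 5*exp(y*z)), 4*x*y + 2*x*z**2 - 4*x*exp(x*z) + 3*sin(z), -4*x*z - 4*x - 3*exp(x + y)) ≠ 0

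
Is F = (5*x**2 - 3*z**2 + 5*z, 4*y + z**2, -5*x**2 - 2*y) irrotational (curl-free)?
No, ∇×F = (-2*z - 2, 10*x - 6*z + 5, 0)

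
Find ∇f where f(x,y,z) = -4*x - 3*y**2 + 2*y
(-4, 2 - 6*y, 0)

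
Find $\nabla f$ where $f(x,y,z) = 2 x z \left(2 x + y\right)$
(2*z*(4*x + y), 2*x*z, 2*x*(2*x + y))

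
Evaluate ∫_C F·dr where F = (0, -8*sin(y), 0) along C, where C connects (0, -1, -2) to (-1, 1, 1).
0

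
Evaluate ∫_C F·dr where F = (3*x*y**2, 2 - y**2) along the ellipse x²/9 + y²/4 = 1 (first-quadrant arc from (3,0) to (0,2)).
-77/3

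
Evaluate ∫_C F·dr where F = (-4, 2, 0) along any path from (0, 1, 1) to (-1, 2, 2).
6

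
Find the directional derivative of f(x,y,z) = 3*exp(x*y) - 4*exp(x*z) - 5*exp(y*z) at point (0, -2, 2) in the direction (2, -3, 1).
sqrt(14)*(20/7 - 2*exp(4))*exp(-4)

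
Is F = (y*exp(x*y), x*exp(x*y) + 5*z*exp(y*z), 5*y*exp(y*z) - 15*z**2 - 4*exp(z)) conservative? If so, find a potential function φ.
Yes, F is conservative. φ = -5*z**3 - 4*exp(z) + exp(x*y) + 5*exp(y*z)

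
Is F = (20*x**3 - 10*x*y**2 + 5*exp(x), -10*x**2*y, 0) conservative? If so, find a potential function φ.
Yes, F is conservative. φ = 5*x**4 - 5*x**2*y**2 + 5*exp(x)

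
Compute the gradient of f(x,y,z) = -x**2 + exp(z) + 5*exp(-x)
(-2*x - 5*exp(-x), 0, exp(z))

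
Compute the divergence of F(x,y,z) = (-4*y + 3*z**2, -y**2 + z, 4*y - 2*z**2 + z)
-2*y - 4*z + 1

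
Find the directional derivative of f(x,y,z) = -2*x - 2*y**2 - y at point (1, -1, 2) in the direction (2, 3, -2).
5*sqrt(17)/17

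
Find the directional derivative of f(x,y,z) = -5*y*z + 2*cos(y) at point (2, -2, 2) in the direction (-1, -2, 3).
sqrt(14)*(25 - 2*sin(2))/7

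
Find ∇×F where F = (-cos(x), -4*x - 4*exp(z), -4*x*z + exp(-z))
(4*exp(z), 4*z, -4)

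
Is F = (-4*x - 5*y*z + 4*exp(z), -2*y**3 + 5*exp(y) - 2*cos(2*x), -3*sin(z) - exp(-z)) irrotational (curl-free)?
No, ∇×F = (0, -5*y + 4*exp(z), 5*z + 4*sin(2*x))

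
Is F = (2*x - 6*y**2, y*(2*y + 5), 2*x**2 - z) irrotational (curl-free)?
No, ∇×F = (0, -4*x, 12*y)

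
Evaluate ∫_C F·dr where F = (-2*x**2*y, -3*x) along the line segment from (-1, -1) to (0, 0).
2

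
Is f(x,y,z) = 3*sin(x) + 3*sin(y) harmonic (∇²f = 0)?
No, ∇²f = -3*sin(x) - 3*sin(y)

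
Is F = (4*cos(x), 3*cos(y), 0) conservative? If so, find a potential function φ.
Yes, F is conservative. φ = 4*sin(x) + 3*sin(y)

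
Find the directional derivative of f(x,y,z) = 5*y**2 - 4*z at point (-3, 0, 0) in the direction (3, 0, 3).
-2*sqrt(2)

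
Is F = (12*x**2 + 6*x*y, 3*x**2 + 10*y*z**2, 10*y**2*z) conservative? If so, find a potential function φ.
Yes, F is conservative. φ = 4*x**3 + 3*x**2*y + 5*y**2*z**2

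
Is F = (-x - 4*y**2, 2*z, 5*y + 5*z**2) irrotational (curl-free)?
No, ∇×F = (3, 0, 8*y)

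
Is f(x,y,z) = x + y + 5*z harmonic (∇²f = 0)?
Yes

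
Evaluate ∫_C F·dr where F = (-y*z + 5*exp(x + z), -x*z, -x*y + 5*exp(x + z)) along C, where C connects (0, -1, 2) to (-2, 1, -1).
-5*exp(2) - 2 + 5*exp(-3)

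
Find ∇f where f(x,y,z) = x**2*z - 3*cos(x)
(2*x*z + 3*sin(x), 0, x**2)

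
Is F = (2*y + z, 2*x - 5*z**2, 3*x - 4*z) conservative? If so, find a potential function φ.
No, ∇×F = (10*z, -2, 0) ≠ 0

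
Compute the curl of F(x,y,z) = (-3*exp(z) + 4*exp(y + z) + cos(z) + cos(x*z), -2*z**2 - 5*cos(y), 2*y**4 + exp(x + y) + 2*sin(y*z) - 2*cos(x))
(8*y**3 + 2*z*cos(y*z) + 4*z + exp(x + y), -x*sin(x*z) - 3*exp(z) - exp(x + y) + 4*exp(y + z) - 2*sin(x) - sin(z), -4*exp(y + z))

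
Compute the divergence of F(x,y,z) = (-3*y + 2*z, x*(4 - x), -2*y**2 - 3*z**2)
-6*z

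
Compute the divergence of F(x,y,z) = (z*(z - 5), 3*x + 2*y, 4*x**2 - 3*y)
2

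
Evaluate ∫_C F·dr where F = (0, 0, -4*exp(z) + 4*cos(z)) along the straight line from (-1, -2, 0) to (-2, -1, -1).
-4*sin(1) - 4*exp(-1) + 4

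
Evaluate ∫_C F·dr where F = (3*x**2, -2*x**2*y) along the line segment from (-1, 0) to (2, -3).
-9/2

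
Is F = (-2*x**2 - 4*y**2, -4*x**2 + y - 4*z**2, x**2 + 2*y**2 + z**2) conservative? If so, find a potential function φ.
No, ∇×F = (4*y + 8*z, -2*x, -8*x + 8*y) ≠ 0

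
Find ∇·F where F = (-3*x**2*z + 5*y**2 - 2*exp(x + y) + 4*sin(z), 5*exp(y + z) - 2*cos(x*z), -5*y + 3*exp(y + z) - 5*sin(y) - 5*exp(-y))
-6*x*z - 2*exp(x + y) + 8*exp(y + z)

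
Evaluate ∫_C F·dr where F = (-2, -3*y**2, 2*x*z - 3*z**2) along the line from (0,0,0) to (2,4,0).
-68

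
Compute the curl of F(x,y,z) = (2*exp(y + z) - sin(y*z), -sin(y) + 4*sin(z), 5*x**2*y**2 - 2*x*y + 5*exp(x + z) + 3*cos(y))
(10*x**2*y - 2*x - 3*sin(y) - 4*cos(z), -10*x*y**2 - y*cos(y*z) + 2*y - 5*exp(x + z) + 2*exp(y + z), z*cos(y*z) - 2*exp(y + z))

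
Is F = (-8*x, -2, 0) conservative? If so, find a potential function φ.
Yes, F is conservative. φ = -4*x**2 - 2*y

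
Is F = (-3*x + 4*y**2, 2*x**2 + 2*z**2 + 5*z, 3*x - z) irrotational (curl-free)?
No, ∇×F = (-4*z - 5, -3, 4*x - 8*y)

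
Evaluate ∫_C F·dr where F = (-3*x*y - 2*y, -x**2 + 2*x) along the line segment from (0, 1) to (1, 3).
-37/6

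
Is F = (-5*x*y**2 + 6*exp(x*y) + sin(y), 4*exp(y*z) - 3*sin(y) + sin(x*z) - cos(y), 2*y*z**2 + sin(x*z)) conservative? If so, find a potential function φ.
No, ∇×F = (-x*cos(x*z) - 4*y*exp(y*z) + 2*z**2, -z*cos(x*z), 10*x*y - 6*x*exp(x*y) + z*cos(x*z) - cos(y)) ≠ 0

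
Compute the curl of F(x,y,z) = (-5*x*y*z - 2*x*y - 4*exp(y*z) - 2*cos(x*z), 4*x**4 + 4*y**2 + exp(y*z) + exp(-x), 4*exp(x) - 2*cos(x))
(-y*exp(y*z), -5*x*y + 2*x*sin(x*z) - 4*y*exp(y*z) - 4*exp(x) - 2*sin(x), 16*x**3 + 5*x*z + 2*x + 4*z*exp(y*z) - exp(-x))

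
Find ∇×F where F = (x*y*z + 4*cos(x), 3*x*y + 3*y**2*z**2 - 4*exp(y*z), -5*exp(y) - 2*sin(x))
(-6*y**2*z + 4*y*exp(y*z) - 5*exp(y), x*y + 2*cos(x), -x*z + 3*y)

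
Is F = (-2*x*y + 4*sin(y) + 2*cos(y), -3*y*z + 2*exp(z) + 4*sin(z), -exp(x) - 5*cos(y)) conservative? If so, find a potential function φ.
No, ∇×F = (3*y - 2*exp(z) + 5*sin(y) - 4*cos(z), exp(x), 2*x + 2*sin(y) - 4*cos(y)) ≠ 0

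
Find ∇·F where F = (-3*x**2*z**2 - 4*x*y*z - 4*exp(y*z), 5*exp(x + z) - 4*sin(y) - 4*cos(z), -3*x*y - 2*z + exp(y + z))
-6*x*z**2 - 4*y*z + exp(y + z) - 4*cos(y) - 2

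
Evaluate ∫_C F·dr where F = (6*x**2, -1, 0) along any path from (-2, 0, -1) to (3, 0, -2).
70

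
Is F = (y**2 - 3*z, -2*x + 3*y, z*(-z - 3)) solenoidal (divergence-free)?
No, ∇·F = -2*z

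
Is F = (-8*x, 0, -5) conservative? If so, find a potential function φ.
Yes, F is conservative. φ = -4*x**2 - 5*z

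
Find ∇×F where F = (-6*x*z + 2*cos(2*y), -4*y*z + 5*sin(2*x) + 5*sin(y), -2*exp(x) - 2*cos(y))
(4*y + 2*sin(y), -6*x + 2*exp(x), 4*sin(2*y) + 10*cos(2*x))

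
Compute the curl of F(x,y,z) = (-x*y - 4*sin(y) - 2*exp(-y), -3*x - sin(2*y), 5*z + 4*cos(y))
(-4*sin(y), 0, x + 4*cos(y) - 3 - 2*exp(-y))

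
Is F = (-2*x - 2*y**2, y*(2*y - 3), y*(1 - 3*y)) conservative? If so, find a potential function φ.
No, ∇×F = (1 - 6*y, 0, 4*y) ≠ 0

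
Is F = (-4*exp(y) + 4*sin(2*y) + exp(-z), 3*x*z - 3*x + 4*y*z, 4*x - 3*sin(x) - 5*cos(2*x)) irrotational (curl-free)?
No, ∇×F = (-3*x - 4*y, -10*sin(2*x) + 3*cos(x) - 4 - exp(-z), 3*z + 4*exp(y) - 8*cos(2*y) - 3)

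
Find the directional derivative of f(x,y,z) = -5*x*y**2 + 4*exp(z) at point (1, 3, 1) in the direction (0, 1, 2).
sqrt(5)*(-6 + 8*E/5)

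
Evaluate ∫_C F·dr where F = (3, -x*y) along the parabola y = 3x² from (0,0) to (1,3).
-3/5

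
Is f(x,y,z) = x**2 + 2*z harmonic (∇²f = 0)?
No, ∇²f = 2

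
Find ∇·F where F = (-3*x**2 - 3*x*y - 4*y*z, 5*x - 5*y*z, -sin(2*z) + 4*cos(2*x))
-6*x - 3*y - 5*z - 2*cos(2*z)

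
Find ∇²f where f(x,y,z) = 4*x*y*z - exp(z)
-exp(z)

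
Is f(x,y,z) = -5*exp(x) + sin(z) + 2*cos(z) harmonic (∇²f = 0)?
No, ∇²f = -5*exp(x) - sin(z) - 2*cos(z)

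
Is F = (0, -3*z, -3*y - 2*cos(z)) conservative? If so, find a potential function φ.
Yes, F is conservative. φ = -3*y*z - 2*sin(z)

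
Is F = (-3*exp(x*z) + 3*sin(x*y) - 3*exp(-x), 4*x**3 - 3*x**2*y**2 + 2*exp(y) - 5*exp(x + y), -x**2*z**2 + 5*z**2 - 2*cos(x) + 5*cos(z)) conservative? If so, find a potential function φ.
No, ∇×F = (0, 2*x*z**2 - 3*x*exp(x*z) - 2*sin(x), 12*x**2 - 6*x*y**2 - 3*x*cos(x*y) - 5*exp(x + y)) ≠ 0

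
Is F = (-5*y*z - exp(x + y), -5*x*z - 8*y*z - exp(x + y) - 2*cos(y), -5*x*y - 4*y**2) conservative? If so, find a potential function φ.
Yes, F is conservative. φ = -5*x*y*z - 4*y**2*z - exp(x + y) - 2*sin(y)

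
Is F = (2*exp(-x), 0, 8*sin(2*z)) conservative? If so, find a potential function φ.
Yes, F is conservative. φ = -4*cos(2*z) - 2*exp(-x)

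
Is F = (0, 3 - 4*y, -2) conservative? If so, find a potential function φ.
Yes, F is conservative. φ = -2*y**2 + 3*y - 2*z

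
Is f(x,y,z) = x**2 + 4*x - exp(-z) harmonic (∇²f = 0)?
No, ∇²f = 2 - exp(-z)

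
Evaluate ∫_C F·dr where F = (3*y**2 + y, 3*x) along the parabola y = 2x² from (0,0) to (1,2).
106/15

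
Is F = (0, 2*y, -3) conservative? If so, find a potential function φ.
Yes, F is conservative. φ = y**2 - 3*z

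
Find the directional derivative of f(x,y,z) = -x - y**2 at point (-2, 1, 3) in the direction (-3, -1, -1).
5*sqrt(11)/11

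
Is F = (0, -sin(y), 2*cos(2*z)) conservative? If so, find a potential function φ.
Yes, F is conservative. φ = sin(2*z) + cos(y)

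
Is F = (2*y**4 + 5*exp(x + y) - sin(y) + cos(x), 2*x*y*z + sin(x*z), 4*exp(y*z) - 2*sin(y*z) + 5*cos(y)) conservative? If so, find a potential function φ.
No, ∇×F = (-2*x*y - x*cos(x*z) + 4*z*exp(y*z) - 2*z*cos(y*z) - 5*sin(y), 0, -8*y**3 + 2*y*z + z*cos(x*z) - 5*exp(x + y) + cos(y)) ≠ 0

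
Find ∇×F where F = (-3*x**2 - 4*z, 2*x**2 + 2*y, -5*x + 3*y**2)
(6*y, 1, 4*x)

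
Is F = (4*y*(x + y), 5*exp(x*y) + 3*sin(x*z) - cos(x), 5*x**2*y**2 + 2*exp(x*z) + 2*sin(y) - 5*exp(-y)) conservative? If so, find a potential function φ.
No, ∇×F = (10*x**2*y - 3*x*cos(x*z) + 2*cos(y) + 5*exp(-y), -10*x*y**2 - 2*z*exp(x*z), -4*x + 5*y*exp(x*y) - 8*y + 3*z*cos(x*z) + sin(x)) ≠ 0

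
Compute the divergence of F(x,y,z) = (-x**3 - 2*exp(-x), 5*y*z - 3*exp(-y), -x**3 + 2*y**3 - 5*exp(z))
-3*x**2 + 5*z - 5*exp(z) + 3*exp(-y) + 2*exp(-x)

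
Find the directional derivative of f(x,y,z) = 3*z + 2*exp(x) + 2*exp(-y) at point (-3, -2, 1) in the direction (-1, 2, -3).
sqrt(14)*((-4*exp(2) - 9)*exp(3) - 2)*exp(-3)/14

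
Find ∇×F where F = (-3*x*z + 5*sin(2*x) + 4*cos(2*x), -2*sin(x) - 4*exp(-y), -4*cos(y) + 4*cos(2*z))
(4*sin(y), -3*x, -2*cos(x))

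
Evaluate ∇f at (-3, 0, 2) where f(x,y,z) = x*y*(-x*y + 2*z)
(0, -12, 0)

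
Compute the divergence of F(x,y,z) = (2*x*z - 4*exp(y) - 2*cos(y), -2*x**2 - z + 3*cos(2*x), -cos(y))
2*z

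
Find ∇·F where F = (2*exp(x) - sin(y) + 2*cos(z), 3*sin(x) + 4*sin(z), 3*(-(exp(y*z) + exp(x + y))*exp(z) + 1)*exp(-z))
-3*y*exp(y*z) + 2*exp(x) - 3*exp(-z)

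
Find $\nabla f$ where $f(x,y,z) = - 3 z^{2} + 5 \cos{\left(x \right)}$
(-5*sin(x), 0, -6*z)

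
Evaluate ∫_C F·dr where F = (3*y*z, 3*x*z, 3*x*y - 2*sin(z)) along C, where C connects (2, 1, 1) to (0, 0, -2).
-6 - 2*cos(1) + 2*cos(2)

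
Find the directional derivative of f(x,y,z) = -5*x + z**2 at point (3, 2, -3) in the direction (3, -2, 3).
-3*sqrt(22)/2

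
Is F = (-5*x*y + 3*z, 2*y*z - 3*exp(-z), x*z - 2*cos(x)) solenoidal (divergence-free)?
No, ∇·F = x - 5*y + 2*z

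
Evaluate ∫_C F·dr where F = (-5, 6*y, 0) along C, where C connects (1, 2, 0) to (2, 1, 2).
-14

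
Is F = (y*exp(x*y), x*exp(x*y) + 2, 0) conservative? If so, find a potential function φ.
Yes, F is conservative. φ = 2*y + exp(x*y)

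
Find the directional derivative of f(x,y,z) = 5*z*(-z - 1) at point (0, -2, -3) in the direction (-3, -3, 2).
25*sqrt(22)/11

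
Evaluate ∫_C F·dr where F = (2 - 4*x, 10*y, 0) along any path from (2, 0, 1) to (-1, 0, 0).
0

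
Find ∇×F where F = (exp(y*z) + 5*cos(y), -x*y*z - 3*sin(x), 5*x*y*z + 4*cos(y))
(x*y + 5*x*z - 4*sin(y), y*(-5*z + exp(y*z)), -y*z - z*exp(y*z) + 5*sin(y) - 3*cos(x))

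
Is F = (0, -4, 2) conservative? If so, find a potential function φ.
Yes, F is conservative. φ = -4*y + 2*z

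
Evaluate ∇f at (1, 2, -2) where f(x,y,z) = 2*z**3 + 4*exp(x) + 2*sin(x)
(2*cos(1) + 4*E, 0, 24)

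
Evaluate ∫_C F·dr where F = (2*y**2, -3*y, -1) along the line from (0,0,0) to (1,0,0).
0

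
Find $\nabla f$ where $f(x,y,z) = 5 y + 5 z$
(0, 5, 5)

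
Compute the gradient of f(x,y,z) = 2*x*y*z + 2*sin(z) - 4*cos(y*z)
(2*y*z, 2*z*(x + 2*sin(y*z)), 2*x*y + 4*y*sin(y*z) + 2*cos(z))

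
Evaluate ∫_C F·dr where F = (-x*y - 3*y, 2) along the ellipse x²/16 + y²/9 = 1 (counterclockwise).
36*pi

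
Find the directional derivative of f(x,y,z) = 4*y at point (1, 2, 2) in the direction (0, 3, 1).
6*sqrt(10)/5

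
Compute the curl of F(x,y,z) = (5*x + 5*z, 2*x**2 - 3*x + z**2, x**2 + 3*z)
(-2*z, 5 - 2*x, 4*x - 3)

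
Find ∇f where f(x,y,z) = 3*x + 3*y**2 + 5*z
(3, 6*y, 5)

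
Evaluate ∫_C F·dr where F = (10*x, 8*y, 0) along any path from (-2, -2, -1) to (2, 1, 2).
-12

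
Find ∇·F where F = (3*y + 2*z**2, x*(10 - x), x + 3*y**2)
0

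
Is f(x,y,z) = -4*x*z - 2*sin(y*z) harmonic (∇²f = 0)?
No, ∇²f = 2*(y**2 + z**2)*sin(y*z)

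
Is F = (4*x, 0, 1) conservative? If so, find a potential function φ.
Yes, F is conservative. φ = 2*x**2 + z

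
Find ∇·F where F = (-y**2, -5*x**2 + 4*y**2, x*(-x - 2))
8*y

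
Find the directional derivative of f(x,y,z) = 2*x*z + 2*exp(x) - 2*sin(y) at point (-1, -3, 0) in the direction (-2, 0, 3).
2*sqrt(13)*(-3*E - 2)*exp(-1)/13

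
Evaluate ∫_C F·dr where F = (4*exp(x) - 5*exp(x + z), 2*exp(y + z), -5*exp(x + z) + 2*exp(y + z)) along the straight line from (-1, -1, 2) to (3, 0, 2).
((-5*exp(4) + 3 + 2*E + 4*exp(2))*exp(2) - 4)*exp(-1)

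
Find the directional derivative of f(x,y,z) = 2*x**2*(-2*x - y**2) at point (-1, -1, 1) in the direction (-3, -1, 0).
2*sqrt(10)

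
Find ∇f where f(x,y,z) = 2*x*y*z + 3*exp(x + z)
(2*y*z + 3*exp(x + z), 2*x*z, 2*x*y + 3*exp(x + z))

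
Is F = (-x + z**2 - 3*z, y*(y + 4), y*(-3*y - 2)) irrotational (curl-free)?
No, ∇×F = (-6*y - 2, 2*z - 3, 0)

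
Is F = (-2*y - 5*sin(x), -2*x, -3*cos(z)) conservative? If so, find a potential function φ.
Yes, F is conservative. φ = -2*x*y - 3*sin(z) + 5*cos(x)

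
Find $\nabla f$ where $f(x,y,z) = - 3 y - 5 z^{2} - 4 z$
(0, -3, -10*z - 4)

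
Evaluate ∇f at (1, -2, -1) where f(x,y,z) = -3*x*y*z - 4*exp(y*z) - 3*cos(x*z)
(-6 + 3*sin(1), 3 + 4*exp(2), -3*sin(1) + 6 + 8*exp(2))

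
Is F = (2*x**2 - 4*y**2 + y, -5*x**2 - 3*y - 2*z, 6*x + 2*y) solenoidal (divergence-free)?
No, ∇·F = 4*x - 3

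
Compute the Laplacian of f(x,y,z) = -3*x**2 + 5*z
-6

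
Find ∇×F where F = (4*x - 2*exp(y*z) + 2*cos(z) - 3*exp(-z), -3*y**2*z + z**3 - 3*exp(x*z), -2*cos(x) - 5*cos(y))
(3*x*exp(x*z) + 3*y**2 - 3*z**2 + 5*sin(y), (-2*(y*exp(y*z) + sin(x) + sin(z))*exp(z) + 3)*exp(-z), z*(-3*exp(x*z) + 2*exp(y*z)))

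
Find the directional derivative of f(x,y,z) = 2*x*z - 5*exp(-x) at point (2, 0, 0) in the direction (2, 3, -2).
2*sqrt(17)*(5 - 4*exp(2))*exp(-2)/17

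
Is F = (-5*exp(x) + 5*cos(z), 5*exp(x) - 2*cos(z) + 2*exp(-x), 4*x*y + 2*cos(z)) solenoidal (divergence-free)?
No, ∇·F = -5*exp(x) - 2*sin(z)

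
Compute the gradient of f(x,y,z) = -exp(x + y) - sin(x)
(-exp(x + y) - cos(x), -exp(x + y), 0)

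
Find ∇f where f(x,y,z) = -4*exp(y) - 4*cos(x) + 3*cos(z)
(4*sin(x), -4*exp(y), -3*sin(z))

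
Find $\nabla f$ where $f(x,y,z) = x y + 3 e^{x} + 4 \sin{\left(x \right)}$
(y + 3*exp(x) + 4*cos(x), x, 0)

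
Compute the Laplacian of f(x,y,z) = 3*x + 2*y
0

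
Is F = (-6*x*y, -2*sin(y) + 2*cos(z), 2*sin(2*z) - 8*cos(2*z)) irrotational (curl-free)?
No, ∇×F = (2*sin(z), 0, 6*x)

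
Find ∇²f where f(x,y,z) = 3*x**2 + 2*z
6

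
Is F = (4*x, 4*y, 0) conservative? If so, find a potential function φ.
Yes, F is conservative. φ = 2*x**2 + 2*y**2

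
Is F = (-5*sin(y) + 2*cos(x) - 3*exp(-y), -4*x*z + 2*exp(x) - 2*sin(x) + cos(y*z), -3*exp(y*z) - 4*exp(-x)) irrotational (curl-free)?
No, ∇×F = (4*x + y*sin(y*z) - 3*z*exp(y*z), -4*exp(-x), -4*z + 2*exp(x) - 2*cos(x) + 5*cos(y) - 3*exp(-y))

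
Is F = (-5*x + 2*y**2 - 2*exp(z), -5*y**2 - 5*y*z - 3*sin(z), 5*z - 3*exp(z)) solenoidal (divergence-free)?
No, ∇·F = -10*y - 5*z - 3*exp(z)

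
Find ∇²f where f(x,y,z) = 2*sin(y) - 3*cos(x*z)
3*x**2*cos(x*z) + 3*z**2*cos(x*z) - 2*sin(y)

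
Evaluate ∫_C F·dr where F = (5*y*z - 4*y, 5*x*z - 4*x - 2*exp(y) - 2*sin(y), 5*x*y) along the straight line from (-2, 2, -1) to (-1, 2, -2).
-8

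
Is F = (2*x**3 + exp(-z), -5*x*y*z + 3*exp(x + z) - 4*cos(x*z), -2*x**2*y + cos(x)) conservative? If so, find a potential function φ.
No, ∇×F = (-2*x**2 + 5*x*y - 4*x*sin(x*z) - 3*exp(x + z), 4*x*y + sin(x) - exp(-z), -5*y*z + 4*z*sin(x*z) + 3*exp(x + z)) ≠ 0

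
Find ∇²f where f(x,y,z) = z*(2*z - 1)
4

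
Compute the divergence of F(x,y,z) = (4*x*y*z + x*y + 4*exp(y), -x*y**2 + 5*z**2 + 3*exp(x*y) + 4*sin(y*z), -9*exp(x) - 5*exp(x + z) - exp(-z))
-2*x*y + 3*x*exp(x*y) + 4*y*z + y + 4*z*cos(y*z) - 5*exp(x + z) + exp(-z)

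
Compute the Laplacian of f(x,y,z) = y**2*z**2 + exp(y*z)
(y**2 + z**2)*(exp(y*z) + 2)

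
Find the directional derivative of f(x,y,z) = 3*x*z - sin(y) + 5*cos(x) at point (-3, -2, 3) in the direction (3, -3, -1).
3*sqrt(19)*(cos(2) + 5*sin(3) + 12)/19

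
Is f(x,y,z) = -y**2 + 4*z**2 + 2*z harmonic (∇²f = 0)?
No, ∇²f = 6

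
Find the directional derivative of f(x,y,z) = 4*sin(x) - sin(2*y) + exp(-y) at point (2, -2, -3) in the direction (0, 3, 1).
-3*sqrt(10)*(2*cos(4) + exp(2))/10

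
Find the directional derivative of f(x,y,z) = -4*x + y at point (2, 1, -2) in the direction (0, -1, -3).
-sqrt(10)/10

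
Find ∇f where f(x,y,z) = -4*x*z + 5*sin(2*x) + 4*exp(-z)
(-4*z + 10*cos(2*x), 0, -4*x - 4*exp(-z))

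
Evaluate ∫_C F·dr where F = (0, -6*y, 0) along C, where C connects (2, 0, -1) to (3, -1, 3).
-3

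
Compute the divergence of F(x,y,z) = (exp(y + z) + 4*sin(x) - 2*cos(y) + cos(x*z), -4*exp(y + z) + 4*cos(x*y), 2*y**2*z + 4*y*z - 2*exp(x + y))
-4*x*sin(x*y) + 2*y**2 + 4*y - z*sin(x*z) - 4*exp(y + z) + 4*cos(x)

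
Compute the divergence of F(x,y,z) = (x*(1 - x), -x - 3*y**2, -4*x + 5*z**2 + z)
-2*x - 6*y + 10*z + 2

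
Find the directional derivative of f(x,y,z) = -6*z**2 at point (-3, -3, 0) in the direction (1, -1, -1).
0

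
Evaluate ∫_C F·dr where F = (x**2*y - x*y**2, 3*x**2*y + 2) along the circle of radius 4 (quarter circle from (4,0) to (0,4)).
264 - 16*pi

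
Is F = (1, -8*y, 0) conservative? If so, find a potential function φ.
Yes, F is conservative. φ = x - 4*y**2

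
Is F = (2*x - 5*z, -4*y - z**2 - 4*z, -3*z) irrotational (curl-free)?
No, ∇×F = (2*z + 4, -5, 0)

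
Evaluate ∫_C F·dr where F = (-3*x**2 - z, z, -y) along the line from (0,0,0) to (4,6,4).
-72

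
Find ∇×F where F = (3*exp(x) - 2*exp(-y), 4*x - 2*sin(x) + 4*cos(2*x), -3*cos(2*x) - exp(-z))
(0, -6*sin(2*x), -8*sin(2*x) - 2*cos(x) + 4 - 2*exp(-y))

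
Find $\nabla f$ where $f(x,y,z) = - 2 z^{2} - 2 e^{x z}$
(-2*z*exp(x*z), 0, -2*x*exp(x*z) - 4*z)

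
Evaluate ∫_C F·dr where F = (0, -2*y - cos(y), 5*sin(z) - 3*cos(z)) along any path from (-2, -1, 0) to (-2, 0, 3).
-sin(1) - 3*sin(3) - 5*cos(3) + 6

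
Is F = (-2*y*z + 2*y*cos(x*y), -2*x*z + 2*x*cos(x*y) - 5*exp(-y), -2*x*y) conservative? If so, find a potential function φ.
Yes, F is conservative. φ = -2*x*y*z + 2*sin(x*y) + 5*exp(-y)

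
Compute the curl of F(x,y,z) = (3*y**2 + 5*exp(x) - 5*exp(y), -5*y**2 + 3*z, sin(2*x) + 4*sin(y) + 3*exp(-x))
(4*cos(y) - 3, -2*cos(2*x) + 3*exp(-x), -6*y + 5*exp(y))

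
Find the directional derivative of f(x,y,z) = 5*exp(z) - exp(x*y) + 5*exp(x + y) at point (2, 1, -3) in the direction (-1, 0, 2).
sqrt(5)*(-exp(6) + 2 + exp(5)/5)*exp(-3)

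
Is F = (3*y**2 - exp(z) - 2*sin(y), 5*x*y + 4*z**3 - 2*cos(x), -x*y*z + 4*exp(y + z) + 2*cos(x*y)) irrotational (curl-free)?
No, ∇×F = (-x*z - 2*x*sin(x*y) - 12*z**2 + 4*exp(y + z), y*z + 2*y*sin(x*y) - exp(z), -y + 2*sin(x) + 2*cos(y))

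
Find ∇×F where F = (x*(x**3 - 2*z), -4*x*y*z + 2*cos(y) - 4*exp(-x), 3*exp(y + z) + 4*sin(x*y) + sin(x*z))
(4*x*y + 4*x*cos(x*y) + 3*exp(y + z), -2*x - 4*y*cos(x*y) - z*cos(x*z), -4*y*z + 4*exp(-x))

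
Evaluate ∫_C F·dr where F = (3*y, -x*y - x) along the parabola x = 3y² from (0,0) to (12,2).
28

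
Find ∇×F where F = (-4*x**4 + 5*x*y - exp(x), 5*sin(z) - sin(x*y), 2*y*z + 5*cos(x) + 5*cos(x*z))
(2*z - 5*cos(z), 5*z*sin(x*z) + 5*sin(x), -5*x - y*cos(x*y))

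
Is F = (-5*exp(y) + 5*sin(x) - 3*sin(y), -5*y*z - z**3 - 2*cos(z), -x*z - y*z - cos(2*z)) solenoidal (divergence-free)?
No, ∇·F = -x - y - 5*z + 2*sin(2*z) + 5*cos(x)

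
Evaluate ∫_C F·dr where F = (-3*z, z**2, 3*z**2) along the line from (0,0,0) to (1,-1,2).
11/3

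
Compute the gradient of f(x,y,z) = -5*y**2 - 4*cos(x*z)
(4*z*sin(x*z), -10*y, 4*x*sin(x*z))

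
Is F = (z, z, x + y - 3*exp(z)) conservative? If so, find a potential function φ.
Yes, F is conservative. φ = x*z + y*z - 3*exp(z)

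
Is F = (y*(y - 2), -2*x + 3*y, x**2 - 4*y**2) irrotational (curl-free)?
No, ∇×F = (-8*y, -2*x, -2*y)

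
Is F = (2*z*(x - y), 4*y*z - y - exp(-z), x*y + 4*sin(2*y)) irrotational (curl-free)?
No, ∇×F = (x - 4*y + 8*cos(2*y) - exp(-z), 2*x - 3*y, 2*z)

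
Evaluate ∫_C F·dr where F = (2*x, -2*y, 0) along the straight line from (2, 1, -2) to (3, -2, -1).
2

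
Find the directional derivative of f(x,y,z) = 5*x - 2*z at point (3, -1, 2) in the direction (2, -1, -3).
8*sqrt(14)/7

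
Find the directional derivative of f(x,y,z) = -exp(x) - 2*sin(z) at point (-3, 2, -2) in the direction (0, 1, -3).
3*sqrt(10)*cos(2)/5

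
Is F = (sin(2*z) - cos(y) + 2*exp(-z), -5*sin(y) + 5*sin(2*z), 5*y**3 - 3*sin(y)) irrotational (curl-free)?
No, ∇×F = (15*y**2 - 3*cos(y) - 10*cos(2*z), 2*cos(2*z) - 2*exp(-z), -sin(y))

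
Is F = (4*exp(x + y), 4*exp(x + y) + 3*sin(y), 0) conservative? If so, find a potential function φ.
Yes, F is conservative. φ = 4*exp(x + y) - 3*cos(y)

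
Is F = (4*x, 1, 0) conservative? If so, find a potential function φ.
Yes, F is conservative. φ = 2*x**2 + y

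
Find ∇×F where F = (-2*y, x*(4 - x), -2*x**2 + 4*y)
(4, 4*x, 6 - 2*x)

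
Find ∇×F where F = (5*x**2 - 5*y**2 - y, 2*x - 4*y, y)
(1, 0, 10*y + 3)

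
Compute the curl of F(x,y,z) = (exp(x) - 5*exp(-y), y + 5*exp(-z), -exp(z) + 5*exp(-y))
(5*exp(-z) - 5*exp(-y), 0, -5*exp(-y))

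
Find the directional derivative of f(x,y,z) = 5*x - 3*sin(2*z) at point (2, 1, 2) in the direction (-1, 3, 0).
-sqrt(10)/2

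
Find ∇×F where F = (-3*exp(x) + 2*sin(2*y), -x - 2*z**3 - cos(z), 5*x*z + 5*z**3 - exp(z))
(6*z**2 - sin(z), -5*z, 8*sin(y)**2 - 5)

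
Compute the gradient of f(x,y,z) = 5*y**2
(0, 10*y, 0)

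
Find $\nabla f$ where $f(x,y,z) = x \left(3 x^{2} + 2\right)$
(9*x**2 + 2, 0, 0)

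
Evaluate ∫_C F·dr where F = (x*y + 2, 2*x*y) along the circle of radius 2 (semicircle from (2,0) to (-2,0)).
8/3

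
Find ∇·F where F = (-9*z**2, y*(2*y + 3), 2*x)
4*y + 3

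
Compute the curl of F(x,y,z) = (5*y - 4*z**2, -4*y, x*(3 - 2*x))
(0, 4*x - 8*z - 3, -5)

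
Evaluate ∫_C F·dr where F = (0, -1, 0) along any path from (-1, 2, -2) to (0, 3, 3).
-1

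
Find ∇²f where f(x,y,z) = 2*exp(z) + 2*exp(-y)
2*exp(z) + 2*exp(-y)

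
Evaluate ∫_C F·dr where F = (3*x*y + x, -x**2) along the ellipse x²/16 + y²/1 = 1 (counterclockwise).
0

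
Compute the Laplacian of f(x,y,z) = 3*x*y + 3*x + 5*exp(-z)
5*exp(-z)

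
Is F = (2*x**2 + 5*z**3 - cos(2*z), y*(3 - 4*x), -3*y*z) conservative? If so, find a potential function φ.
No, ∇×F = (-3*z, 15*z**2 + 2*sin(2*z), -4*y) ≠ 0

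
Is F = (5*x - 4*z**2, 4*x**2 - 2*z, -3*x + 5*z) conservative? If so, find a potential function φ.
No, ∇×F = (2, 3 - 8*z, 8*x) ≠ 0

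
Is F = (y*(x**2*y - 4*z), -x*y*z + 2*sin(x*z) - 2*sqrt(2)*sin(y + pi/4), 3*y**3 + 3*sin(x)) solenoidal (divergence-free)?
No, ∇·F = 2*x*y**2 - x*z - 2*sqrt(2)*cos(y + pi/4)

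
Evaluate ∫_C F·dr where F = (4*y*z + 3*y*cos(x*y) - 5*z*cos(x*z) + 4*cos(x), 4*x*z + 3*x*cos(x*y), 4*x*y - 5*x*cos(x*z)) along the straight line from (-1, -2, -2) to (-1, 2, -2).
32 - 6*sin(2)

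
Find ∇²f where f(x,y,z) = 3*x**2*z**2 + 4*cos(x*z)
2*(3 - 2*cos(x*z))*(x**2 + z**2)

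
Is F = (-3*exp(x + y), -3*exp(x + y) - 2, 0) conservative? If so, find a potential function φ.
Yes, F is conservative. φ = -2*y - 3*exp(x + y)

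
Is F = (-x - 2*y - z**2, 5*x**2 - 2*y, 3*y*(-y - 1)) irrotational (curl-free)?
No, ∇×F = (-6*y - 3, -2*z, 10*x + 2)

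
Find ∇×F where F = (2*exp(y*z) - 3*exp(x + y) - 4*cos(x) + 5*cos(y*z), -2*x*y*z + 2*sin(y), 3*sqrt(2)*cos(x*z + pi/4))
(2*x*y, 2*y*exp(y*z) - 5*y*sin(y*z) + 3*sqrt(2)*z*sin(x*z + pi/4), -2*y*z - 2*z*exp(y*z) + 5*z*sin(y*z) + 3*exp(x + y))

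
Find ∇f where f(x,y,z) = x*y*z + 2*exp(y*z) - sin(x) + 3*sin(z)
(y*z - cos(x), z*(x + 2*exp(y*z)), x*y + 2*y*exp(y*z) + 3*cos(z))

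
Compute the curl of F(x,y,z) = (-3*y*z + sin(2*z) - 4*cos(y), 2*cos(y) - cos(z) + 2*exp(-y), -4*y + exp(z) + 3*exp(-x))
(-sin(z) - 4, -3*y + 2*cos(2*z) + 3*exp(-x), 3*z - 4*sin(y))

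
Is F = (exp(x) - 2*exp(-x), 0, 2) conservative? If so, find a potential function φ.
Yes, F is conservative. φ = 2*z + exp(x) + 2*exp(-x)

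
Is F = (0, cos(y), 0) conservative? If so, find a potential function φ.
Yes, F is conservative. φ = sin(y)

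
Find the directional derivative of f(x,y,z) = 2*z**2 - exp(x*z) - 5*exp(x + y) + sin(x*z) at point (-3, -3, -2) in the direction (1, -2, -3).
sqrt(14)*(-7*exp(12) + 5 + 7*exp(6)*cos(6) + 24*exp(6))*exp(-6)/14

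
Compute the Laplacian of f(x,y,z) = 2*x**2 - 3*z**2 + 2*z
-2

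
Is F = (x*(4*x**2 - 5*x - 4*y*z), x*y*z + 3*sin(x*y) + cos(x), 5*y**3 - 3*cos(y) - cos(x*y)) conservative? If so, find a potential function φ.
No, ∇×F = (-x*y + x*sin(x*y) + 15*y**2 + 3*sin(y), -y*(4*x + sin(x*y)), 4*x*z + y*z + 3*y*cos(x*y) - sin(x)) ≠ 0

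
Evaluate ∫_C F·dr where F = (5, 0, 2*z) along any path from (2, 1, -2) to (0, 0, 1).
-13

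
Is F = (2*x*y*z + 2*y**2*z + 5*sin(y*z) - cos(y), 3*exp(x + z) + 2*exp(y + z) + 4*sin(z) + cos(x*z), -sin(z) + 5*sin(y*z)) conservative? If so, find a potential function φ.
No, ∇×F = (x*sin(x*z) + 5*z*cos(y*z) - 3*exp(x + z) - 2*exp(y + z) - 4*cos(z), y*(2*x + 2*y + 5*cos(y*z)), -2*x*z - 4*y*z - z*sin(x*z) - 5*z*cos(y*z) + 3*exp(x + z) - sin(y)) ≠ 0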